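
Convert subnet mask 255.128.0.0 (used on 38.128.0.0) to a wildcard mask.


Subnet mask: 255.128.0.0
Wildcard = 255.255.255.255 - subnet mask
255 - 255 = 0
255 - 128 = 127
255 - 0 = 255
255 - 0 = 255
Wildcard: 0.127.255.255


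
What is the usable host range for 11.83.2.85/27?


Network: 11.83.2.64
Broadcast: 11.83.2.95
First usable = network + 1
Last usable = broadcast - 1
Range: 11.83.2.65 to 11.83.2.94


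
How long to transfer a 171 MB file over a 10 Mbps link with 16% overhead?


Effective throughput = 10 * (1 - 16/100) = 8.4 Mbps
File size in Mb = 171 * 8 = 1368 Mb
Time = 1368 / 8.4
Time = 162.8571 seconds


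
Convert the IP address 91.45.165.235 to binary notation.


91 = 01011011
45 = 00101101
165 = 10100101
235 = 11101011
Binary: 01011011.00101101.10100101.11101011


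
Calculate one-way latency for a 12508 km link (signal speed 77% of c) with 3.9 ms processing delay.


Speed = 0.77 * 3e5 km/s = 231000 km/s
Propagation delay = 12508 / 231000 = 0.0541 s = 54.1472 ms
Processing delay = 3.9 ms
Total one-way latency = 58.0472 ms


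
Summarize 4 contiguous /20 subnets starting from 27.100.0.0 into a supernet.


Original prefix: /20
Number of subnets: 4 = 2^2
New prefix = 20 - 2 = 18
Supernet: 27.100.0.0/18


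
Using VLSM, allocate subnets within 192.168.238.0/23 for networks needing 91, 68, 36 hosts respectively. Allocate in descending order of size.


91 hosts -> /25 (126 usable): 192.168.238.0/25
68 hosts -> /25 (126 usable): 192.168.238.128/25
36 hosts -> /26 (62 usable): 192.168.239.0/26
Allocation: 192.168.238.0/25 (91 hosts, 126 usable); 192.168.238.128/25 (68 hosts, 126 usable); 192.168.239.0/26 (36 hosts, 62 usable)


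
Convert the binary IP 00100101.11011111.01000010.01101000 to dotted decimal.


00100101 = 37
11011111 = 223
01000010 = 66
01101000 = 104
IP: 37.223.66.104


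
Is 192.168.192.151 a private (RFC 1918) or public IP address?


RFC 1918 private ranges:
  10.0.0.0/8 (10.0.0.0 - 10.255.255.255)
  172.16.0.0/12 (172.16.0.0 - 172.31.255.255)
  192.168.0.0/16 (192.168.0.0 - 192.168.255.255)
Private (in 192.168.0.0/16)


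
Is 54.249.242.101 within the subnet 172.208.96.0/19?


Subnet network: 172.208.96.0
Test IP AND mask: 54.249.224.0
No, 54.249.242.101 is not in 172.208.96.0/19


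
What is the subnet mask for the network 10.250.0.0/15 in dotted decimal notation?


/15 means 15 network bits, 17 host bits
Binary: 11111111111111100000000000000000
Mask: 255.254.0.0


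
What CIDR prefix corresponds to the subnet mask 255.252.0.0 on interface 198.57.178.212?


Binary: 11111111.11111100.00000000.00000000
Count leading 1s
Prefix: /14


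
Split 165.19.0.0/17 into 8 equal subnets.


New prefix = 17 + 3 = 20
Each subnet has 4096 addresses
  165.19.0.0/20
  165.19.16.0/20
  165.19.32.0/20
  165.19.48.0/20
  165.19.64.0/20
  165.19.80.0/20
  165.19.96.0/20
  165.19.112.0/20
Subnets: 165.19.0.0/20, 165.19.16.0/20, 165.19.32.0/20, 165.19.48.0/20, 165.19.64.0/20, 165.19.80.0/20, 165.19.96.0/20, 165.19.112.0/20


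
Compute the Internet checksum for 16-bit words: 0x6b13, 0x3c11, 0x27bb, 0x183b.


Sum all words (with carry folding):
+ 0x6b13 = 0x6b13
+ 0x3c11 = 0xa724
+ 0x27bb = 0xcedf
+ 0x183b = 0xe71a
One's complement: ~0xe71a
Checksum = 0x18e5


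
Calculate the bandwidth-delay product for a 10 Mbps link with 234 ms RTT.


BDP = bandwidth * RTT
= 10 Mbps * 234 ms
= 10 * 1e6 * 234 / 1000 bits
= 2340000 bits
= 292500 bytes
= 285.6445 KB
BDP = 2340000 bits (292500 bytes)


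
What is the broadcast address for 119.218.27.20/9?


Network: 119.128.0.0/9
Host bits = 23
Set all host bits to 1:
Broadcast: 119.255.255.255


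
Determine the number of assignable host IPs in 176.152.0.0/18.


Host bits = 32 - 18 = 14
Total addresses = 2^14 = 16384
Usable = total - 2 (network and broadcast)
Usable hosts: 16382


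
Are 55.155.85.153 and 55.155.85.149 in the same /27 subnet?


Mask: 255.255.255.224
55.155.85.153 AND mask = 55.155.85.128
55.155.85.149 AND mask = 55.155.85.128
Yes, same subnet (55.155.85.128)


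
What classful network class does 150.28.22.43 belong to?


First octet: 150
Binary: 10010110
10xxxxxx -> Class B (128-191)
Class B, default mask 255.255.0.0 (/16)


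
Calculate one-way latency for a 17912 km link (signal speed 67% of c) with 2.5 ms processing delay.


Speed = 0.67 * 3e5 km/s = 201000 km/s
Propagation delay = 17912 / 201000 = 0.0891 s = 89.1144 ms
Processing delay = 2.5 ms
Total one-way latency = 91.6144 ms


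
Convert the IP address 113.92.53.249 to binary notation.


113 = 01110001
92 = 01011100
53 = 00110101
249 = 11111001
Binary: 01110001.01011100.00110101.11111001


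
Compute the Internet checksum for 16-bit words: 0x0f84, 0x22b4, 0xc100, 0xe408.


Sum all words (with carry folding):
+ 0x0f84 = 0x0f84
+ 0x22b4 = 0x3238
+ 0xc100 = 0xf338
+ 0xe408 = 0xd741
One's complement: ~0xd741
Checksum = 0x28be


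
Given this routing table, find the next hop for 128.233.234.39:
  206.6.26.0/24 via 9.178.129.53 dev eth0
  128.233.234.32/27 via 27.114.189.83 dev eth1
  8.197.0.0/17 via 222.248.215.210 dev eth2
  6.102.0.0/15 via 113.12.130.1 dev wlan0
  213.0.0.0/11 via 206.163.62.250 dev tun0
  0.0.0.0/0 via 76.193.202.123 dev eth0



Longest prefix match for 128.233.234.39:
  /24 206.6.26.0: no
  /27 128.233.234.32: MATCH
  /17 8.197.0.0: no
  /15 6.102.0.0: no
  /11 213.0.0.0: no
  /0 0.0.0.0: MATCH
Selected: next-hop 27.114.189.83 via eth1 (matched /27)


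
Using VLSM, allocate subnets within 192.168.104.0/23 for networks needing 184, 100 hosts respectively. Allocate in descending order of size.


184 hosts -> /24 (254 usable): 192.168.104.0/24
100 hosts -> /25 (126 usable): 192.168.105.0/25
Allocation: 192.168.104.0/24 (184 hosts, 254 usable); 192.168.105.0/25 (100 hosts, 126 usable)


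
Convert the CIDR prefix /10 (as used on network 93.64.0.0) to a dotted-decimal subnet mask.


/10 means 10 network bits, 22 host bits
Binary: 11111111110000000000000000000000
Mask: 255.192.0.0


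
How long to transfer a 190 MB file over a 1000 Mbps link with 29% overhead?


Effective throughput = 1000 * (1 - 29/100) = 710 Mbps
File size in Mb = 190 * 8 = 1520 Mb
Time = 1520 / 710
Time = 2.1408 seconds


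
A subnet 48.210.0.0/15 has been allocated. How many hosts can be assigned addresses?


Host bits = 32 - 15 = 17
Total addresses = 2^17 = 131072
Usable = total - 2 (network and broadcast)
Usable hosts: 131070


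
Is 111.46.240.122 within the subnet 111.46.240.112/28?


Subnet network: 111.46.240.112
Test IP AND mask: 111.46.240.112
Yes, 111.46.240.122 is in 111.46.240.112/28


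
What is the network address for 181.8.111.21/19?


IP:   10110101.00001000.01101111.00010101
Mask: 11111111.11111111.11100000.00000000
AND operation:
Net:  10110101.00001000.01100000.00000000
Network: 181.8.96.0/19


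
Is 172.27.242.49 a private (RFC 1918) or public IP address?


RFC 1918 private ranges:
  10.0.0.0/8 (10.0.0.0 - 10.255.255.255)
  172.16.0.0/12 (172.16.0.0 - 172.31.255.255)
  192.168.0.0/16 (192.168.0.0 - 192.168.255.255)
Private (in 172.16.0.0/12)


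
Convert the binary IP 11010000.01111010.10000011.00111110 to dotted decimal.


11010000 = 208
01111010 = 122
10000011 = 131
00111110 = 62
IP: 208.122.131.62


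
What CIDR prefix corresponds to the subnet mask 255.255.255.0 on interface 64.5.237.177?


Binary: 11111111.11111111.11111111.00000000
Count leading 1s
Prefix: /24


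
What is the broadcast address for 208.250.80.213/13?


Network: 208.248.0.0/13
Host bits = 19
Set all host bits to 1:
Broadcast: 208.255.255.255


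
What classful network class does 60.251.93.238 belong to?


First octet: 60
Binary: 00111100
0xxxxxxx -> Class A (1-126)
Class A, default mask 255.0.0.0 (/8)


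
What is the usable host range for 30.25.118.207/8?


Network: 30.0.0.0
Broadcast: 30.255.255.255
First usable = network + 1
Last usable = broadcast - 1
Range: 30.0.0.1 to 30.255.255.254


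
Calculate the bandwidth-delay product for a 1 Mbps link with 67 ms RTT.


BDP = bandwidth * RTT
= 1 Mbps * 67 ms
= 1 * 1e6 * 67 / 1000 bits
= 67000 bits
= 8375 bytes
= 8.1787 KB
BDP = 67000 bits (8375 bytes)


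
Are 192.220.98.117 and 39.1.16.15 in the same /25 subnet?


Mask: 255.255.255.128
192.220.98.117 AND mask = 192.220.98.0
39.1.16.15 AND mask = 39.1.16.0
No, different subnets (192.220.98.0 vs 39.1.16.0)


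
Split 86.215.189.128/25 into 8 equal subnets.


New prefix = 25 + 3 = 28
Each subnet has 16 addresses
  86.215.189.128/28
  86.215.189.144/28
  86.215.189.160/28
  86.215.189.176/28
  86.215.189.192/28
  86.215.189.208/28
  86.215.189.224/28
  86.215.189.240/28
Subnets: 86.215.189.128/28, 86.215.189.144/28, 86.215.189.160/28, 86.215.189.176/28, 86.215.189.192/28, 86.215.189.208/28, 86.215.189.224/28, 86.215.189.240/28


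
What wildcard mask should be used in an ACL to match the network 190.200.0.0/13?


Subnet mask: 255.248.0.0
Wildcard = 255.255.255.255 - subnet mask
255 - 255 = 0
255 - 248 = 7
255 - 0 = 255
255 - 0 = 255
Wildcard: 0.7.255.255


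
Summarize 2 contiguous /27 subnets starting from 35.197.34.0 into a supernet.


Original prefix: /27
Number of subnets: 2 = 2^1
New prefix = 27 - 1 = 26
Supernet: 35.197.34.0/26


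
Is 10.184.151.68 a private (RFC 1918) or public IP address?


RFC 1918 private ranges:
  10.0.0.0/8 (10.0.0.0 - 10.255.255.255)
  172.16.0.0/12 (172.16.0.0 - 172.31.255.255)
  192.168.0.0/16 (192.168.0.0 - 192.168.255.255)
Private (in 10.0.0.0/8)


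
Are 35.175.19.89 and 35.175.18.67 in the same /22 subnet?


Mask: 255.255.252.0
35.175.19.89 AND mask = 35.175.16.0
35.175.18.67 AND mask = 35.175.16.0
Yes, same subnet (35.175.16.0)


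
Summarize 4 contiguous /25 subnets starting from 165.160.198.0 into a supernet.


Original prefix: /25
Number of subnets: 4 = 2^2
New prefix = 25 - 2 = 23
Supernet: 165.160.198.0/23


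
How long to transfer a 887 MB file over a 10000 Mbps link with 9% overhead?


Effective throughput = 10000 * (1 - 9/100) = 9100 Mbps
File size in Mb = 887 * 8 = 7096 Mb
Time = 7096 / 9100
Time = 0.7798 seconds


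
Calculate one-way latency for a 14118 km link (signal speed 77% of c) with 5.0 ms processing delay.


Speed = 0.77 * 3e5 km/s = 231000 km/s
Propagation delay = 14118 / 231000 = 0.0611 s = 61.1169 ms
Processing delay = 5.0 ms
Total one-way latency = 66.1169 ms


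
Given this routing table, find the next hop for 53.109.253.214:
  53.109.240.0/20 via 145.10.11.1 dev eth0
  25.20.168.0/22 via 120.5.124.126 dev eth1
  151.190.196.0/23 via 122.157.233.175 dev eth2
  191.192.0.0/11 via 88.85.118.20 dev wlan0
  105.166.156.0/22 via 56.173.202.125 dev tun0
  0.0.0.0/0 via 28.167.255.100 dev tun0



Longest prefix match for 53.109.253.214:
  /20 53.109.240.0: MATCH
  /22 25.20.168.0: no
  /23 151.190.196.0: no
  /11 191.192.0.0: no
  /22 105.166.156.0: no
  /0 0.0.0.0: MATCH
Selected: next-hop 145.10.11.1 via eth0 (matched /20)


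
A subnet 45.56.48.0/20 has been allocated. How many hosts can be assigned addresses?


Host bits = 32 - 20 = 12
Total addresses = 2^12 = 4096
Usable = total - 2 (network and broadcast)
Usable hosts: 4094


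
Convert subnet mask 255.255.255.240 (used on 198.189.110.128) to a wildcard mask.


Subnet mask: 255.255.255.240
Wildcard = 255.255.255.255 - subnet mask
255 - 255 = 0
255 - 255 = 0
255 - 255 = 0
255 - 240 = 15
Wildcard: 0.0.0.15


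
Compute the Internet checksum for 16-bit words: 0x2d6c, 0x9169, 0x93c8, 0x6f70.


Sum all words (with carry folding):
+ 0x2d6c = 0x2d6c
+ 0x9169 = 0xbed5
+ 0x93c8 = 0x529e
+ 0x6f70 = 0xc20e
One's complement: ~0xc20e
Checksum = 0x3df1


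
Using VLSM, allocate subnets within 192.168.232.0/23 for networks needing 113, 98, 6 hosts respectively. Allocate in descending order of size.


113 hosts -> /25 (126 usable): 192.168.232.0/25
98 hosts -> /25 (126 usable): 192.168.232.128/25
6 hosts -> /29 (6 usable): 192.168.233.0/29
Allocation: 192.168.232.0/25 (113 hosts, 126 usable); 192.168.232.128/25 (98 hosts, 126 usable); 192.168.233.0/29 (6 hosts, 6 usable)


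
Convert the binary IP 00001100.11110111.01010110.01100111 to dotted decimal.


00001100 = 12
11110111 = 247
01010110 = 86
01100111 = 103
IP: 12.247.86.103


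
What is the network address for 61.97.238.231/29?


IP:   00111101.01100001.11101110.11100111
Mask: 11111111.11111111.11111111.11111000
AND operation:
Net:  00111101.01100001.11101110.11100000
Network: 61.97.238.224/29


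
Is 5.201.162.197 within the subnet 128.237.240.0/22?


Subnet network: 128.237.240.0
Test IP AND mask: 5.201.160.0
No, 5.201.162.197 is not in 128.237.240.0/22


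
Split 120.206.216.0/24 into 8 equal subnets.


New prefix = 24 + 3 = 27
Each subnet has 32 addresses
  120.206.216.0/27
  120.206.216.32/27
  120.206.216.64/27
  120.206.216.96/27
  120.206.216.128/27
  120.206.216.160/27
  120.206.216.192/27
  120.206.216.224/27
Subnets: 120.206.216.0/27, 120.206.216.32/27, 120.206.216.64/27, 120.206.216.96/27, 120.206.216.128/27, 120.206.216.160/27, 120.206.216.192/27, 120.206.216.224/27


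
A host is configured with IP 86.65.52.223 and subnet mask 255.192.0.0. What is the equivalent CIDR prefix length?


Binary: 11111111.11000000.00000000.00000000
Count leading 1s
Prefix: /10


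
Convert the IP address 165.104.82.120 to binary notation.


165 = 10100101
104 = 01101000
82 = 01010010
120 = 01111000
Binary: 10100101.01101000.01010010.01111000


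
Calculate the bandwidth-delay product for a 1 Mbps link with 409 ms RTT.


BDP = bandwidth * RTT
= 1 Mbps * 409 ms
= 1 * 1e6 * 409 / 1000 bits
= 409000 bits
= 51125 bytes
= 49.9268 KB
BDP = 409000 bits (51125 bytes)


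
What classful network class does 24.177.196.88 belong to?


First octet: 24
Binary: 00011000
0xxxxxxx -> Class A (1-126)
Class A, default mask 255.0.0.0 (/8)


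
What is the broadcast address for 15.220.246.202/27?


Network: 15.220.246.192/27
Host bits = 5
Set all host bits to 1:
Broadcast: 15.220.246.223


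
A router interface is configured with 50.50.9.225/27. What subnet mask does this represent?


/27 means 27 network bits, 5 host bits
Binary: 11111111111111111111111111100000
Mask: 255.255.255.224


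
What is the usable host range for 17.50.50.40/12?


Network: 17.48.0.0
Broadcast: 17.63.255.255
First usable = network + 1
Last usable = broadcast - 1
Range: 17.48.0.1 to 17.63.255.254


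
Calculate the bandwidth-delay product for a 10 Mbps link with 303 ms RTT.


BDP = bandwidth * RTT
= 10 Mbps * 303 ms
= 10 * 1e6 * 303 / 1000 bits
= 3030000 bits
= 378750 bytes
= 369.873 KB
BDP = 3030000 bits (378750 bytes)


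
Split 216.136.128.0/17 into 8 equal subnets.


New prefix = 17 + 3 = 20
Each subnet has 4096 addresses
  216.136.128.0/20
  216.136.144.0/20
  216.136.160.0/20
  216.136.176.0/20
  216.136.192.0/20
  216.136.208.0/20
  216.136.224.0/20
  216.136.240.0/20
Subnets: 216.136.128.0/20, 216.136.144.0/20, 216.136.160.0/20, 216.136.176.0/20, 216.136.192.0/20, 216.136.208.0/20, 216.136.224.0/20, 216.136.240.0/20


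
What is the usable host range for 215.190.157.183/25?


Network: 215.190.157.128
Broadcast: 215.190.157.255
First usable = network + 1
Last usable = broadcast - 1
Range: 215.190.157.129 to 215.190.157.254


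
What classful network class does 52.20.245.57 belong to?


First octet: 52
Binary: 00110100
0xxxxxxx -> Class A (1-126)
Class A, default mask 255.0.0.0 (/8)


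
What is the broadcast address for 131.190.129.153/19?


Network: 131.190.128.0/19
Host bits = 13
Set all host bits to 1:
Broadcast: 131.190.159.255


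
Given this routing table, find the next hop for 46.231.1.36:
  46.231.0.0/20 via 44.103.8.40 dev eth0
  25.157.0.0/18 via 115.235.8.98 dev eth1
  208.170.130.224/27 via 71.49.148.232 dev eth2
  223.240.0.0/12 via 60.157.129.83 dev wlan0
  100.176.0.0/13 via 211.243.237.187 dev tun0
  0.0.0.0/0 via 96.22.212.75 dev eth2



Longest prefix match for 46.231.1.36:
  /20 46.231.0.0: MATCH
  /18 25.157.0.0: no
  /27 208.170.130.224: no
  /12 223.240.0.0: no
  /13 100.176.0.0: no
  /0 0.0.0.0: MATCH
Selected: next-hop 44.103.8.40 via eth0 (matched /20)


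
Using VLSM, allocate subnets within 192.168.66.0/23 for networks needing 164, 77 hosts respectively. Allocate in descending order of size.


164 hosts -> /24 (254 usable): 192.168.66.0/24
77 hosts -> /25 (126 usable): 192.168.67.0/25
Allocation: 192.168.66.0/24 (164 hosts, 254 usable); 192.168.67.0/25 (77 hosts, 126 usable)


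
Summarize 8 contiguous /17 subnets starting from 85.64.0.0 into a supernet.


Original prefix: /17
Number of subnets: 8 = 2^3
New prefix = 17 - 3 = 14
Supernet: 85.64.0.0/14


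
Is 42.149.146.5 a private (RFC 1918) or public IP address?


RFC 1918 private ranges:
  10.0.0.0/8 (10.0.0.0 - 10.255.255.255)
  172.16.0.0/12 (172.16.0.0 - 172.31.255.255)
  192.168.0.0/16 (192.168.0.0 - 192.168.255.255)
Public (not in any RFC 1918 range)


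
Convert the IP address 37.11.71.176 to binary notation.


37 = 00100101
11 = 00001011
71 = 01000111
176 = 10110000
Binary: 00100101.00001011.01000111.10110000


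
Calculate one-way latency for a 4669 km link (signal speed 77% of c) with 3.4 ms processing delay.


Speed = 0.77 * 3e5 km/s = 231000 km/s
Propagation delay = 4669 / 231000 = 0.0202 s = 20.2121 ms
Processing delay = 3.4 ms
Total one-way latency = 23.6121 ms


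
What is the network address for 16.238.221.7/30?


IP:   00010000.11101110.11011101.00000111
Mask: 11111111.11111111.11111111.11111100
AND operation:
Net:  00010000.11101110.11011101.00000100
Network: 16.238.221.4/30


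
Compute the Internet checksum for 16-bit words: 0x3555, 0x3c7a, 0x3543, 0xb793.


Sum all words (with carry folding):
+ 0x3555 = 0x3555
+ 0x3c7a = 0x71cf
+ 0x3543 = 0xa712
+ 0xb793 = 0x5ea6
One's complement: ~0x5ea6
Checksum = 0xa159


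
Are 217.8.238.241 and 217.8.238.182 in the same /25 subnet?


Mask: 255.255.255.128
217.8.238.241 AND mask = 217.8.238.128
217.8.238.182 AND mask = 217.8.238.128
Yes, same subnet (217.8.238.128)


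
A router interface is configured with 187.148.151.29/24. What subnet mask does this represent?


/24 means 24 network bits, 8 host bits
Binary: 11111111111111111111111100000000
Mask: 255.255.255.0


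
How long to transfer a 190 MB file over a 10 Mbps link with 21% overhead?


Effective throughput = 10 * (1 - 21/100) = 7.9 Mbps
File size in Mb = 190 * 8 = 1520 Mb
Time = 1520 / 7.9
Time = 192.4051 seconds


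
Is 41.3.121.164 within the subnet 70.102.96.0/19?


Subnet network: 70.102.96.0
Test IP AND mask: 41.3.96.0
No, 41.3.121.164 is not in 70.102.96.0/19


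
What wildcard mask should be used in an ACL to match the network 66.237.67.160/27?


Subnet mask: 255.255.255.224
Wildcard = 255.255.255.255 - subnet mask
255 - 255 = 0
255 - 255 = 0
255 - 255 = 0
255 - 224 = 31
Wildcard: 0.0.0.31


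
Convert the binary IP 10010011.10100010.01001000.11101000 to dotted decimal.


10010011 = 147
10100010 = 162
01001000 = 72
11101000 = 232
IP: 147.162.72.232


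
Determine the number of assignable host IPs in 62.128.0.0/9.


Host bits = 32 - 9 = 23
Total addresses = 2^23 = 8388608
Usable = total - 2 (network and broadcast)
Usable hosts: 8388606


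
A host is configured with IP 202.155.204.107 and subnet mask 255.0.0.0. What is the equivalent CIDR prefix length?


Binary: 11111111.00000000.00000000.00000000
Count leading 1s
Prefix: /8


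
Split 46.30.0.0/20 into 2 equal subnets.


New prefix = 20 + 1 = 21
Each subnet has 2048 addresses
  46.30.0.0/21
  46.30.8.0/21
Subnets: 46.30.0.0/21, 46.30.8.0/21


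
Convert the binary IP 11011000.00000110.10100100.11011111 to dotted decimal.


11011000 = 216
00000110 = 6
10100100 = 164
11011111 = 223
IP: 216.6.164.223


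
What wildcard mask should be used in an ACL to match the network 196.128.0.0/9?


Subnet mask: 255.128.0.0
Wildcard = 255.255.255.255 - subnet mask
255 - 255 = 0
255 - 128 = 127
255 - 0 = 255
255 - 0 = 255
Wildcard: 0.127.255.255


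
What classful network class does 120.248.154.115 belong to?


First octet: 120
Binary: 01111000
0xxxxxxx -> Class A (1-126)
Class A, default mask 255.0.0.0 (/8)


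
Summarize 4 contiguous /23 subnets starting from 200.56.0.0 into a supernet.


Original prefix: /23
Number of subnets: 4 = 2^2
New prefix = 23 - 2 = 21
Supernet: 200.56.0.0/21


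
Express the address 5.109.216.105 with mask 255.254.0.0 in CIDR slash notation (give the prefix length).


Binary: 11111111.11111110.00000000.00000000
Count leading 1s
Prefix: /15


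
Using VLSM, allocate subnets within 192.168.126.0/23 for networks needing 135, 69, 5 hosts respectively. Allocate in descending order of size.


135 hosts -> /24 (254 usable): 192.168.126.0/24
69 hosts -> /25 (126 usable): 192.168.127.0/25
5 hosts -> /29 (6 usable): 192.168.127.128/29
Allocation: 192.168.126.0/24 (135 hosts, 254 usable); 192.168.127.0/25 (69 hosts, 126 usable); 192.168.127.128/29 (5 hosts, 6 usable)


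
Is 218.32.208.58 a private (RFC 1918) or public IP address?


RFC 1918 private ranges:
  10.0.0.0/8 (10.0.0.0 - 10.255.255.255)
  172.16.0.0/12 (172.16.0.0 - 172.31.255.255)
  192.168.0.0/16 (192.168.0.0 - 192.168.255.255)
Public (not in any RFC 1918 range)


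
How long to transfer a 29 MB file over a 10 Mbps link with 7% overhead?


Effective throughput = 10 * (1 - 7/100) = 9.3 Mbps
File size in Mb = 29 * 8 = 232 Mb
Time = 232 / 9.3
Time = 24.9462 seconds


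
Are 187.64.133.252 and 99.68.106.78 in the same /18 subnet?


Mask: 255.255.192.0
187.64.133.252 AND mask = 187.64.128.0
99.68.106.78 AND mask = 99.68.64.0
No, different subnets (187.64.128.0 vs 99.68.64.0)


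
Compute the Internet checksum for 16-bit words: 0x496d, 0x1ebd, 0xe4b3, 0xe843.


Sum all words (with carry folding):
+ 0x496d = 0x496d
+ 0x1ebd = 0x682a
+ 0xe4b3 = 0x4cde
+ 0xe843 = 0x3522
One's complement: ~0x3522
Checksum = 0xcadd


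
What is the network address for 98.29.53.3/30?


IP:   01100010.00011101.00110101.00000011
Mask: 11111111.11111111.11111111.11111100
AND operation:
Net:  01100010.00011101.00110101.00000000
Network: 98.29.53.0/30


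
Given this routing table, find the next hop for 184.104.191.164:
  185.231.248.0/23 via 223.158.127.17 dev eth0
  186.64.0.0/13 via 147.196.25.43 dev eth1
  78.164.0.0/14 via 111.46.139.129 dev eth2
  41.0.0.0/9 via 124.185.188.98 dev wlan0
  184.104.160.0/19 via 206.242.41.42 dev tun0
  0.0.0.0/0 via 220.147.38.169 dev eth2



Longest prefix match for 184.104.191.164:
  /23 185.231.248.0: no
  /13 186.64.0.0: no
  /14 78.164.0.0: no
  /9 41.0.0.0: no
  /19 184.104.160.0: MATCH
  /0 0.0.0.0: MATCH
Selected: next-hop 206.242.41.42 via tun0 (matched /19)


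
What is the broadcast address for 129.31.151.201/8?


Network: 129.0.0.0/8
Host bits = 24
Set all host bits to 1:
Broadcast: 129.255.255.255


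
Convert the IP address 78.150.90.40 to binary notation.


78 = 01001110
150 = 10010110
90 = 01011010
40 = 00101000
Binary: 01001110.10010110.01011010.00101000


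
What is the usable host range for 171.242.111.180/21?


Network: 171.242.104.0
Broadcast: 171.242.111.255
First usable = network + 1
Last usable = broadcast - 1
Range: 171.242.104.1 to 171.242.111.254


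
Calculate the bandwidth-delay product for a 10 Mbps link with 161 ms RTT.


BDP = bandwidth * RTT
= 10 Mbps * 161 ms
= 10 * 1e6 * 161 / 1000 bits
= 1610000 bits
= 201250 bytes
= 196.5332 KB
BDP = 1610000 bits (201250 bytes)


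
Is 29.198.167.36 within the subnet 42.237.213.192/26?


Subnet network: 42.237.213.192
Test IP AND mask: 29.198.167.0
No, 29.198.167.36 is not in 42.237.213.192/26


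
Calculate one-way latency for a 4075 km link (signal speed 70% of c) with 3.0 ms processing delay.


Speed = 0.7 * 3e5 km/s = 210000 km/s
Propagation delay = 4075 / 210000 = 0.0194 s = 19.4048 ms
Processing delay = 3.0 ms
Total one-way latency = 22.4048 ms


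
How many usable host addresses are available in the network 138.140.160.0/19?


Host bits = 32 - 19 = 13
Total addresses = 2^13 = 8192
Usable = total - 2 (network and broadcast)
Usable hosts: 8190


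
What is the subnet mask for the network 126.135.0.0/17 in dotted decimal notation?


/17 means 17 network bits, 15 host bits
Binary: 11111111111111111000000000000000
Mask: 255.255.128.0


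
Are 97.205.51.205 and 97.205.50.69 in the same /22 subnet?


Mask: 255.255.252.0
97.205.51.205 AND mask = 97.205.48.0
97.205.50.69 AND mask = 97.205.48.0
Yes, same subnet (97.205.48.0)


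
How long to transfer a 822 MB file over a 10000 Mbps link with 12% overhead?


Effective throughput = 10000 * (1 - 12/100) = 8800 Mbps
File size in Mb = 822 * 8 = 6576 Mb
Time = 6576 / 8800
Time = 0.7473 seconds


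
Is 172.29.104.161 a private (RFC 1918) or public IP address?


RFC 1918 private ranges:
  10.0.0.0/8 (10.0.0.0 - 10.255.255.255)
  172.16.0.0/12 (172.16.0.0 - 172.31.255.255)
  192.168.0.0/16 (192.168.0.0 - 192.168.255.255)
Private (in 172.16.0.0/12)


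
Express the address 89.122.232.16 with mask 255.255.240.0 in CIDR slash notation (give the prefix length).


Binary: 11111111.11111111.11110000.00000000
Count leading 1s
Prefix: /20


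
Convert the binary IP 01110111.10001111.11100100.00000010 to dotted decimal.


01110111 = 119
10001111 = 143
11100100 = 228
00000010 = 2
IP: 119.143.228.2


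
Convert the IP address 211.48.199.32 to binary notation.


211 = 11010011
48 = 00110000
199 = 11000111
32 = 00100000
Binary: 11010011.00110000.11000111.00100000


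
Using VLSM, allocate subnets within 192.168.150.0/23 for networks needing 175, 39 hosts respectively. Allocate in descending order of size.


175 hosts -> /24 (254 usable): 192.168.150.0/24
39 hosts -> /26 (62 usable): 192.168.151.0/26
Allocation: 192.168.150.0/24 (175 hosts, 254 usable); 192.168.151.0/26 (39 hosts, 62 usable)


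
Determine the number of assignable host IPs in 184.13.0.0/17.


Host bits = 32 - 17 = 15
Total addresses = 2^15 = 32768
Usable = total - 2 (network and broadcast)
Usable hosts: 32766


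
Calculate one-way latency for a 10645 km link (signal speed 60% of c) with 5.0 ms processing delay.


Speed = 0.6 * 3e5 km/s = 180000 km/s
Propagation delay = 10645 / 180000 = 0.0591 s = 59.1389 ms
Processing delay = 5.0 ms
Total one-way latency = 64.1389 ms


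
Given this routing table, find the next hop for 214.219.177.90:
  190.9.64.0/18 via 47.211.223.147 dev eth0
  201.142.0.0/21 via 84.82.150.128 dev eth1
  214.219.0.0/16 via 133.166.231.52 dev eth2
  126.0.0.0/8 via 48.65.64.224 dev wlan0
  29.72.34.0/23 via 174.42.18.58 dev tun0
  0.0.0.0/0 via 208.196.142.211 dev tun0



Longest prefix match for 214.219.177.90:
  /18 190.9.64.0: no
  /21 201.142.0.0: no
  /16 214.219.0.0: MATCH
  /8 126.0.0.0: no
  /23 29.72.34.0: no
  /0 0.0.0.0: MATCH
Selected: next-hop 133.166.231.52 via eth2 (matched /16)


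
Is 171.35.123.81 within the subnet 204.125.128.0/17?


Subnet network: 204.125.128.0
Test IP AND mask: 171.35.0.0
No, 171.35.123.81 is not in 204.125.128.0/17


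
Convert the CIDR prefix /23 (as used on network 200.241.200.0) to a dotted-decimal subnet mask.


/23 means 23 network bits, 9 host bits
Binary: 11111111111111111111111000000000
Mask: 255.255.254.0


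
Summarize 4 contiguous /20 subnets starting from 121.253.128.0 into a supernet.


Original prefix: /20
Number of subnets: 4 = 2^2
New prefix = 20 - 2 = 18
Supernet: 121.253.128.0/18


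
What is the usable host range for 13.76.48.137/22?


Network: 13.76.48.0
Broadcast: 13.76.51.255
First usable = network + 1
Last usable = broadcast - 1
Range: 13.76.48.1 to 13.76.51.254


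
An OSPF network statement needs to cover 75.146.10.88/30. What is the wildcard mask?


Subnet mask: 255.255.255.252
Wildcard = 255.255.255.255 - subnet mask
255 - 255 = 0
255 - 255 = 0
255 - 255 = 0
255 - 252 = 3
Wildcard: 0.0.0.3


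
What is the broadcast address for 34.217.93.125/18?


Network: 34.217.64.0/18
Host bits = 14
Set all host bits to 1:
Broadcast: 34.217.127.255


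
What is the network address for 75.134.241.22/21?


IP:   01001011.10000110.11110001.00010110
Mask: 11111111.11111111.11111000.00000000
AND operation:
Net:  01001011.10000110.11110000.00000000
Network: 75.134.240.0/21


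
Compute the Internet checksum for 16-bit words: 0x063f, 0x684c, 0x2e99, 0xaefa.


Sum all words (with carry folding):
+ 0x063f = 0x063f
+ 0x684c = 0x6e8b
+ 0x2e99 = 0x9d24
+ 0xaefa = 0x4c1f
One's complement: ~0x4c1f
Checksum = 0xb3e0


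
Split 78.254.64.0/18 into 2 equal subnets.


New prefix = 18 + 1 = 19
Each subnet has 8192 addresses
  78.254.64.0/19
  78.254.96.0/19
Subnets: 78.254.64.0/19, 78.254.96.0/19


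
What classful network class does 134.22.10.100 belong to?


First octet: 134
Binary: 10000110
10xxxxxx -> Class B (128-191)
Class B, default mask 255.255.0.0 (/16)


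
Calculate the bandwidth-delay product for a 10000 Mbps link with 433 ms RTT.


BDP = bandwidth * RTT
= 10000 Mbps * 433 ms
= 10000 * 1e6 * 433 / 1000 bits
= 4330000000 bits
= 541250000 bytes
= 528564.4531 KB
BDP = 4330000000 bits (541250000 bytes)


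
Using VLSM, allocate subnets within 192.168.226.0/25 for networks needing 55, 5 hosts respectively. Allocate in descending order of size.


55 hosts -> /26 (62 usable): 192.168.226.0/26
5 hosts -> /29 (6 usable): 192.168.226.64/29
Allocation: 192.168.226.0/26 (55 hosts, 62 usable); 192.168.226.64/29 (5 hosts, 6 usable)


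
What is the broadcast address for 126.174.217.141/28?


Network: 126.174.217.128/28
Host bits = 4
Set all host bits to 1:
Broadcast: 126.174.217.143


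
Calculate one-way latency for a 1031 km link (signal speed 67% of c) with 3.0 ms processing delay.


Speed = 0.67 * 3e5 km/s = 201000 km/s
Propagation delay = 1031 / 201000 = 0.0051 s = 5.1294 ms
Processing delay = 3.0 ms
Total one-way latency = 8.1294 ms


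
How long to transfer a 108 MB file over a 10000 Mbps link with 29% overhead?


Effective throughput = 10000 * (1 - 29/100) = 7100 Mbps
File size in Mb = 108 * 8 = 864 Mb
Time = 864 / 7100
Time = 0.1217 seconds


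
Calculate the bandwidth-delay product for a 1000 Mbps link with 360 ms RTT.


BDP = bandwidth * RTT
= 1000 Mbps * 360 ms
= 1000 * 1e6 * 360 / 1000 bits
= 360000000 bits
= 45000000 bytes
= 43945.3125 KB
BDP = 360000000 bits (45000000 bytes)


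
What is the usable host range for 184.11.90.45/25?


Network: 184.11.90.0
Broadcast: 184.11.90.127
First usable = network + 1
Last usable = broadcast - 1
Range: 184.11.90.1 to 184.11.90.126


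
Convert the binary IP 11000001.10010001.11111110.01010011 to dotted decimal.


11000001 = 193
10010001 = 145
11111110 = 254
01010011 = 83
IP: 193.145.254.83


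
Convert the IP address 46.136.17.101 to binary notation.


46 = 00101110
136 = 10001000
17 = 00010001
101 = 01100101
Binary: 00101110.10001000.00010001.01100101


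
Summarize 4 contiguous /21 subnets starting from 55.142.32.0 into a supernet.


Original prefix: /21
Number of subnets: 4 = 2^2
New prefix = 21 - 2 = 19
Supernet: 55.142.32.0/19


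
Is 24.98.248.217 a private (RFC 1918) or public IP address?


RFC 1918 private ranges:
  10.0.0.0/8 (10.0.0.0 - 10.255.255.255)
  172.16.0.0/12 (172.16.0.0 - 172.31.255.255)
  192.168.0.0/16 (192.168.0.0 - 192.168.255.255)
Public (not in any RFC 1918 range)


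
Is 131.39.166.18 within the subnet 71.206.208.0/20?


Subnet network: 71.206.208.0
Test IP AND mask: 131.39.160.0
No, 131.39.166.18 is not in 71.206.208.0/20


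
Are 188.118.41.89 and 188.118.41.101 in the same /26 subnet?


Mask: 255.255.255.192
188.118.41.89 AND mask = 188.118.41.64
188.118.41.101 AND mask = 188.118.41.64
Yes, same subnet (188.118.41.64)


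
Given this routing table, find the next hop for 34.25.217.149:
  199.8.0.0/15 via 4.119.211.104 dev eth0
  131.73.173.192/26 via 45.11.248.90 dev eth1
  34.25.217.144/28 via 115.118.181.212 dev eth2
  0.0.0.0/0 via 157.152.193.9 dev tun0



Longest prefix match for 34.25.217.149:
  /15 199.8.0.0: no
  /26 131.73.173.192: no
  /28 34.25.217.144: MATCH
  /0 0.0.0.0: MATCH
Selected: next-hop 115.118.181.212 via eth2 (matched /28)


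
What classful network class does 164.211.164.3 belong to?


First octet: 164
Binary: 10100100
10xxxxxx -> Class B (128-191)
Class B, default mask 255.255.0.0 (/16)


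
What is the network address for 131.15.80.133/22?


IP:   10000011.00001111.01010000.10000101
Mask: 11111111.11111111.11111100.00000000
AND operation:
Net:  10000011.00001111.01010000.00000000
Network: 131.15.80.0/22


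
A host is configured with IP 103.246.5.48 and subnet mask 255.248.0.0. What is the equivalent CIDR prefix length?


Binary: 11111111.11111000.00000000.00000000
Count leading 1s
Prefix: /13


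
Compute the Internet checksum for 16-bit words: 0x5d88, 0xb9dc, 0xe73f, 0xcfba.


Sum all words (with carry folding):
+ 0x5d88 = 0x5d88
+ 0xb9dc = 0x1765
+ 0xe73f = 0xfea4
+ 0xcfba = 0xce5f
One's complement: ~0xce5f
Checksum = 0x31a0


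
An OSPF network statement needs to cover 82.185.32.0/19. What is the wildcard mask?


Subnet mask: 255.255.224.0
Wildcard = 255.255.255.255 - subnet mask
255 - 255 = 0
255 - 255 = 0
255 - 224 = 31
255 - 0 = 255
Wildcard: 0.0.31.255


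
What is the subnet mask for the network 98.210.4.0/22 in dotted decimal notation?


/22 means 22 network bits, 10 host bits
Binary: 11111111111111111111110000000000
Mask: 255.255.252.0


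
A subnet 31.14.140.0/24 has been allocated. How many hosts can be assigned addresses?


Host bits = 32 - 24 = 8
Total addresses = 2^8 = 256
Usable = total - 2 (network and broadcast)
Usable hosts: 254


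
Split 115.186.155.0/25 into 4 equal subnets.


New prefix = 25 + 2 = 27
Each subnet has 32 addresses
  115.186.155.0/27
  115.186.155.32/27
  115.186.155.64/27
  115.186.155.96/27
Subnets: 115.186.155.0/27, 115.186.155.32/27, 115.186.155.64/27, 115.186.155.96/27


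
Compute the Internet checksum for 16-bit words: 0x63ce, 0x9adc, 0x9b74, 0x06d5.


Sum all words (with carry folding):
+ 0x63ce = 0x63ce
+ 0x9adc = 0xfeaa
+ 0x9b74 = 0x9a1f
+ 0x06d5 = 0xa0f4
One's complement: ~0xa0f4
Checksum = 0x5f0b


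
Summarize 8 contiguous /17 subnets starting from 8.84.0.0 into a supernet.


Original prefix: /17
Number of subnets: 8 = 2^3
New prefix = 17 - 3 = 14
Supernet: 8.84.0.0/14


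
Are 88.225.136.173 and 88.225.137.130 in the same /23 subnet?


Mask: 255.255.254.0
88.225.136.173 AND mask = 88.225.136.0
88.225.137.130 AND mask = 88.225.136.0
Yes, same subnet (88.225.136.0)


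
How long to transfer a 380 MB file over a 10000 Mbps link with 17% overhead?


Effective throughput = 10000 * (1 - 17/100) = 8300 Mbps
File size in Mb = 380 * 8 = 3040 Mb
Time = 3040 / 8300
Time = 0.3663 seconds


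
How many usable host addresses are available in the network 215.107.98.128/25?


Host bits = 32 - 25 = 7
Total addresses = 2^7 = 128
Usable = total - 2 (network and broadcast)
Usable hosts: 126


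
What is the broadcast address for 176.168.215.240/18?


Network: 176.168.192.0/18
Host bits = 14
Set all host bits to 1:
Broadcast: 176.168.255.255


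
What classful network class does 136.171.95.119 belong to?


First octet: 136
Binary: 10001000
10xxxxxx -> Class B (128-191)
Class B, default mask 255.255.0.0 (/16)


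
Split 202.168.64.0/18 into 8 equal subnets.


New prefix = 18 + 3 = 21
Each subnet has 2048 addresses
  202.168.64.0/21
  202.168.72.0/21
  202.168.80.0/21
  202.168.88.0/21
  202.168.96.0/21
  202.168.104.0/21
  202.168.112.0/21
  202.168.120.0/21
Subnets: 202.168.64.0/21, 202.168.72.0/21, 202.168.80.0/21, 202.168.88.0/21, 202.168.96.0/21, 202.168.104.0/21, 202.168.112.0/21, 202.168.120.0/21


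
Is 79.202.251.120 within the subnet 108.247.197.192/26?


Subnet network: 108.247.197.192
Test IP AND mask: 79.202.251.64
No, 79.202.251.120 is not in 108.247.197.192/26


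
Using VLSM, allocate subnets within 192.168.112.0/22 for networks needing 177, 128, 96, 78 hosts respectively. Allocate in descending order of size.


177 hosts -> /24 (254 usable): 192.168.112.0/24
128 hosts -> /24 (254 usable): 192.168.113.0/24
96 hosts -> /25 (126 usable): 192.168.114.0/25
78 hosts -> /25 (126 usable): 192.168.114.128/25
Allocation: 192.168.112.0/24 (177 hosts, 254 usable); 192.168.113.0/24 (128 hosts, 254 usable); 192.168.114.0/25 (96 hosts, 126 usable); 192.168.114.128/25 (78 hosts, 126 usable)


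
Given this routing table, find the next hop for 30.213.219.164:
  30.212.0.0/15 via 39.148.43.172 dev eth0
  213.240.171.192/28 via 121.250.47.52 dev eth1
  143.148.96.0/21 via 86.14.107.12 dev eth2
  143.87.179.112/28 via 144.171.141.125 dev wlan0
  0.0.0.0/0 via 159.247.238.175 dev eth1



Longest prefix match for 30.213.219.164:
  /15 30.212.0.0: MATCH
  /28 213.240.171.192: no
  /21 143.148.96.0: no
  /28 143.87.179.112: no
  /0 0.0.0.0: MATCH
Selected: next-hop 39.148.43.172 via eth0 (matched /15)


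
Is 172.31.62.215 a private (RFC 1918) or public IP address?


RFC 1918 private ranges:
  10.0.0.0/8 (10.0.0.0 - 10.255.255.255)
  172.16.0.0/12 (172.16.0.0 - 172.31.255.255)
  192.168.0.0/16 (192.168.0.0 - 192.168.255.255)
Private (in 172.16.0.0/12)


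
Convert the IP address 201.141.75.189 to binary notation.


201 = 11001001
141 = 10001101
75 = 01001011
189 = 10111101
Binary: 11001001.10001101.01001011.10111101


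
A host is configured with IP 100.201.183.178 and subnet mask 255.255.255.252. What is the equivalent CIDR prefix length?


Binary: 11111111.11111111.11111111.11111100
Count leading 1s
Prefix: /30


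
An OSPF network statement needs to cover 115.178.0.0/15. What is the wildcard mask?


Subnet mask: 255.254.0.0
Wildcard = 255.255.255.255 - subnet mask
255 - 255 = 0
255 - 254 = 1
255 - 0 = 255
255 - 0 = 255
Wildcard: 0.1.255.255


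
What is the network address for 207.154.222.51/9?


IP:   11001111.10011010.11011110.00110011
Mask: 11111111.10000000.00000000.00000000
AND operation:
Net:  11001111.10000000.00000000.00000000
Network: 207.128.0.0/9


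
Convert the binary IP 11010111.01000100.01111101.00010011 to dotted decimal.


11010111 = 215
01000100 = 68
01111101 = 125
00010011 = 19
IP: 215.68.125.19


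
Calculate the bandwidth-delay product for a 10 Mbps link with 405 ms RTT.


BDP = bandwidth * RTT
= 10 Mbps * 405 ms
= 10 * 1e6 * 405 / 1000 bits
= 4050000 bits
= 506250 bytes
= 494.3848 KB
BDP = 4050000 bits (506250 bytes)


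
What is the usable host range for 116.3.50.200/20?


Network: 116.3.48.0
Broadcast: 116.3.63.255
First usable = network + 1
Last usable = broadcast - 1
Range: 116.3.48.1 to 116.3.63.254


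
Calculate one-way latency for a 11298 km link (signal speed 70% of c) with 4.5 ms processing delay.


Speed = 0.7 * 3e5 km/s = 210000 km/s
Propagation delay = 11298 / 210000 = 0.0538 s = 53.8 ms
Processing delay = 4.5 ms
Total one-way latency = 58.3 ms


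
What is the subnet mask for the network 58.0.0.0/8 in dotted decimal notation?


/8 means 8 network bits, 24 host bits
Binary: 11111111000000000000000000000000
Mask: 255.0.0.0


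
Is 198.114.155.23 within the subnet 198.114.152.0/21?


Subnet network: 198.114.152.0
Test IP AND mask: 198.114.152.0
Yes, 198.114.155.23 is in 198.114.152.0/21


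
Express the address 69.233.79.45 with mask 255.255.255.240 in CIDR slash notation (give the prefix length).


Binary: 11111111.11111111.11111111.11110000
Count leading 1s
Prefix: /28


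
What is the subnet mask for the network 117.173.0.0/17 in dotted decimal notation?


/17 means 17 network bits, 15 host bits
Binary: 11111111111111111000000000000000
Mask: 255.255.128.0
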